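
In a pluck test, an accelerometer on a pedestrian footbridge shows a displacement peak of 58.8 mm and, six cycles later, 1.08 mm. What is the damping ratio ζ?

0.105

Logarithmic decrement δ = (1/n)·ln(x₀/x_n) = (1/6)·ln(58.8/1.08) = (1/6)·ln(54.44) = 0.6662.
ζ = δ/√(4π² + δ²) = 0.6662/√(39.48 + 0.444) = 0.6662/6.318 = 0.1054.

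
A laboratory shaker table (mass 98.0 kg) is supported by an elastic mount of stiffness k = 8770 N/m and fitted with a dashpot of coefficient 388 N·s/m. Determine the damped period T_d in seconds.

0.679 s

ω_n = √(k/m) = √(8770/98.0) = 9.460 rad/s.
Critical damping c_c = 2√(k·m) = 2√(8770 × 98.0) = 1854 N·s/m, so ζ = c/c_c = 388/1854 = 0.2093.
ω_d = ω_n√(1 − ζ²) = 9.460 × √(1 − 0.0438) = 9.250 rad/s.
T_d = 2π/ω_d = 0.6792 s.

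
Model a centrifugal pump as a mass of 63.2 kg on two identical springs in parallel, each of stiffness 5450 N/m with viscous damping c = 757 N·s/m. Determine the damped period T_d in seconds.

Parallel springs add: k_eq = 2 × 5450 = 10900 N/m.
ω_n = √(k_eq/m) = √(10900/63.2) = 13.13 rad/s.
Critical damping c_c = 2√(k_eq·m) = 2√(10900 × 63.2) = 1660 N·s/m, so ζ = c/c_c = 757/1660 = 0.4560.
ω_d = ω_n√(1 − ζ²) = 13.13 × √(1 − 0.208) = 11.69 rad/s.
T_d = 2π/ω_d = 0.5376 s.

0.538 s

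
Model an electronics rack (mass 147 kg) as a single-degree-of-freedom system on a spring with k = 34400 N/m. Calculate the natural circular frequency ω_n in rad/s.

ω_n = √(k/m) = √(34400/147) = √234.0 = 15.30 rad/s.

15.3 rad/s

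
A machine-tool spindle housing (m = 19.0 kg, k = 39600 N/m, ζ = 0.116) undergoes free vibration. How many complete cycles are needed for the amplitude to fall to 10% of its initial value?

4 cycles

Logarithmic decrement δ = 2πζ/√(1 − ζ²) = 2π × 0.1160/√(1 − 0.0135) = 0.7338.
x_n/x₀ = e^(−nδ) ≤ 0.1; take ln: n ≥ ln(1/0.1)/δ = 2.303/0.7338 = 3.138.
So 4 complete cycles are required.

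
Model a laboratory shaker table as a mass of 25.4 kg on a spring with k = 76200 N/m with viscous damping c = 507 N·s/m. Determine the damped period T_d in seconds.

0.117 s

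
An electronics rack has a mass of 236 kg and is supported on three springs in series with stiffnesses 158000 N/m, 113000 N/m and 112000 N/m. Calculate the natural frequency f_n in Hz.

Series springs: 1/k_eq = 1/158000 + 1/113000 + 1/112000 = 2.411×10^-5, so k_eq = 41480 N/m.
ω_n = √(k_eq/m) = √(41480/236) = √175.8 = 13.26 rad/s.
f_n = ω_n/(2π) = 13.26/6.283 = 2.110 Hz.

2.11 Hz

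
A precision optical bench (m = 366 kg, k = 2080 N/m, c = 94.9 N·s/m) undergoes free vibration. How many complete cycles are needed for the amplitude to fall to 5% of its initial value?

ζ = c/(2√(km)) = 94.9/(2√(2080 × 366)) = 94.9/1745 = 0.05438.
Logarithmic decrement δ = 2πζ/√(1 − ζ²) = 2π × 0.05438/√(1 − 0.00296) = 0.3422.
x_n/x₀ = e^(−nδ) ≤ 0.05; take ln: n ≥ ln(1/0.05)/δ = 2.996/0.3422 = 8.754.
So 9 complete cycles are required.

9 cycles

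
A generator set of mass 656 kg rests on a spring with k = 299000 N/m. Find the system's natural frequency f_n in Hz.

3.40 Hz

ω_n = √(k/m) = √(299000/656) = √455.8 = 21.35 rad/s.
f_n = ω_n/(2π) = 21.35/6.283 = 3.398 Hz.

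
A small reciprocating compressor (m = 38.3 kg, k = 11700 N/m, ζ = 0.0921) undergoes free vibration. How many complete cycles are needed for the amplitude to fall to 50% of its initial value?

Logarithmic decrement δ = 2πζ/√(1 − ζ²) = 2π × 0.09210/√(1 − 0.00848) = 0.5812.
x_n/x₀ = e^(−nδ) ≤ 0.5; take ln: n ≥ ln(1/0.5)/δ = 0.6931/0.5812 = 1.193.
So 2 complete cycles are required.

2 cycles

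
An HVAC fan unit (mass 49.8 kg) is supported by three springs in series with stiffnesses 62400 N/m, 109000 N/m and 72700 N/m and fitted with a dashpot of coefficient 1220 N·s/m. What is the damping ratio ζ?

0.540

Series springs: 1/k_eq = 1/62400 + 1/109000 + 1/72700 = 3.896×10^-5, so k_eq = 25670 N/m.
ω_n = √(k_eq/m) = √(25670/49.8) = 22.70 rad/s.
Critical damping c_c = 2√(k_eq·m) = 2√(25670 × 49.8) = 2261 N·s/m, so ζ = c/c_c = 1220/2261 = 0.5395.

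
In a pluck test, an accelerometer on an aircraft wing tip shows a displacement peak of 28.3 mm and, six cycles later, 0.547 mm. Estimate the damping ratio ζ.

0.104

Logarithmic decrement δ = (1/n)·ln(x₀/x_n) = (1/6)·ln(28.3/0.547) = (1/6)·ln(51.74) = 0.6577.
ζ = δ/√(4π² + δ²) = 0.6577/√(39.48 + 0.433) = 0.6577/6.318 = 0.1041.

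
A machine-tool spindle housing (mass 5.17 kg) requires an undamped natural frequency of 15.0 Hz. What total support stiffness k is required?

45900 N/m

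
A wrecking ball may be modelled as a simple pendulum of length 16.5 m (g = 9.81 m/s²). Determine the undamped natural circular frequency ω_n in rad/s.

For a simple pendulum ω_n = √(g/L) = √(9.81/16.5) = √0.5945 = 0.7711 rad/s.

0.771 rad/s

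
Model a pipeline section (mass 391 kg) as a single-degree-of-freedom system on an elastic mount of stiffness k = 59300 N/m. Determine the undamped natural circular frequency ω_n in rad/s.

12.3 rad/s

ω_n = √(k/m) = √(59300/391) = √151.7 = 12.32 rad/s.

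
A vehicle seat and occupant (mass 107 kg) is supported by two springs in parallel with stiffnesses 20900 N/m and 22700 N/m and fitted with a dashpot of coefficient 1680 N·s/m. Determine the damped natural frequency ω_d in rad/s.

Parallel springs add: k_eq = 20900 + 22700 = 43600 N/m.
ω_n = √(k_eq/m) = √(43600/107) = 20.19 rad/s.
Critical damping c_c = 2√(k_eq·m) = 2√(43600 × 107) = 4320 N·s/m, so ζ = c/c_c = 1680/4320 = 0.3889.
ω_d = ω_n√(1 − ζ²) = 20.19 × √(1 − 0.151) = 18.60 rad/s.

18.6 rad/s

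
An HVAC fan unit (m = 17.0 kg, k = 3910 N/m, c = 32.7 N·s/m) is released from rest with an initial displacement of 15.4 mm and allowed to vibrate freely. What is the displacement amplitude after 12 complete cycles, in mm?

0.128 mm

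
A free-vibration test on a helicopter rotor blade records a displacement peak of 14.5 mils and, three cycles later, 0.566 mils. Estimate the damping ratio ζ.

0.170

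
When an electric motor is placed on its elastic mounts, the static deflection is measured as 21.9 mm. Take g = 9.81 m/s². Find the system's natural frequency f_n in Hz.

3.37 Hz

ω_n = √(g/δ_st) = √(9.81/0.0219) = √447.9 = 21.16 rad/s.
f_n = ω_n/(2π) = 21.16/6.283 = 3.368 Hz.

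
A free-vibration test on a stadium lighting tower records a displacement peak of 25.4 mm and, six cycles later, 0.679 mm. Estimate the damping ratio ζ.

0.0956

Logarithmic decrement δ = (1/n)·ln(x₀/x_n) = (1/6)·ln(25.4/0.679) = (1/6)·ln(37.41) = 0.6036.
ζ = δ/√(4π² + δ²) = 0.6036/√(39.48 + 0.364) = 0.6036/6.312 = 0.09563.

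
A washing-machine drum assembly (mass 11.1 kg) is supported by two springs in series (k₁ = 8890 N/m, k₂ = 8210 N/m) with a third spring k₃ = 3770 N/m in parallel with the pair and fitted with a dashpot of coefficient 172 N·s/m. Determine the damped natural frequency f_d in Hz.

4.10 Hz

Series pair: k_s = k₁k₂/(k₁+k₂) = (8890)(8210)/(8890 + 8210) = 4268 N/m. In parallel with k₃: k_eq = 4268 + 3770 = 8038 N/m.
ω_n = √(k_eq/m) = √(8038/11.1) = 26.91 rad/s.
Critical damping c_c = 2√(k_eq·m) = 2√(8038 × 11.1) = 597.4 N·s/m, so ζ = c/c_c = 172/597.4 = 0.2879.
ω_d = ω_n√(1 − ζ²) = 26.91 × √(1 − 0.0829) = 25.77 rad/s.
f_d = ω_d/(2π) = 4.102 Hz.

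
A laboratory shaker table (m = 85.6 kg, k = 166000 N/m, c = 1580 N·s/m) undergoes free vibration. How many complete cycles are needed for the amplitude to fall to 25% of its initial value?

2 cycles

ζ = c/(2√(km)) = 1580/(2√(166000 × 85.6)) = 1580/7539 = 0.2096.
Logarithmic decrement δ = 2πζ/√(1 − ζ²) = 2π × 0.2096/√(1 − 0.0439) = 1.347.
x_n/x₀ = e^(−nδ) ≤ 0.25; take ln: n ≥ ln(1/0.25)/δ = 1.386/1.347 = 1.029.
So 2 complete cycles are required.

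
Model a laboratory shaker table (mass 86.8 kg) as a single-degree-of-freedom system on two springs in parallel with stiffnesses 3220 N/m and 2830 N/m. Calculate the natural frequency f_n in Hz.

1.33 Hz

Parallel springs add: k_eq = 3220 + 2830 = 6050 N/m.
ω_n = √(k_eq/m) = √(6050/86.8) = √69.70 = 8.349 rad/s.
f_n = ω_n/(2π) = 8.349/6.283 = 1.329 Hz.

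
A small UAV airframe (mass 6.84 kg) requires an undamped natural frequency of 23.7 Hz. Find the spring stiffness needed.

152000 N/m

ω_n = 2πf_n = 2π × 23.7 = 148.9 rad/s.
k = m·ω_n² = 6.84 × 148.9² = 6.84 × 22170 = 151700 N/m.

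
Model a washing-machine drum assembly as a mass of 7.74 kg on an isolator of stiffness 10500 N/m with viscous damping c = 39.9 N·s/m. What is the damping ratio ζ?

0.0700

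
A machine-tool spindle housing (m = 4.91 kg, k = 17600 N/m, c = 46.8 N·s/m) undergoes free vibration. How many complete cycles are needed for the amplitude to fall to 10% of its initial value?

ζ = c/(2√(km)) = 46.8/(2√(17600 × 4.91)) = 46.8/587.9 = 0.07960.
Logarithmic decrement δ = 2πζ/√(1 − ζ²) = 2π × 0.07960/√(1 − 0.00634) = 0.5017.
x_n/x₀ = e^(−nδ) ≤ 0.1; take ln: n ≥ ln(1/0.1)/δ = 2.303/0.5017 = 4.589.
So 5 complete cycles are required.

5 cycles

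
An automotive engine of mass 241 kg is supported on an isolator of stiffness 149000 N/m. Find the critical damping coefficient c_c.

12000 N·s/m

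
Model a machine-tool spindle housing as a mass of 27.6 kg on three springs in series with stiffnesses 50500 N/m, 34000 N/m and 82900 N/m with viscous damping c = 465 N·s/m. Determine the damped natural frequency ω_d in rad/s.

Series springs: 1/k_eq = 1/50500 + 1/34000 + 1/82900 = 6.128×10^-5, so k_eq = 16320 N/m.
ω_n = √(k_eq/m) = √(16320/27.6) = 24.32 rad/s.
Critical damping c_c = 2√(k_eq·m) = 2√(16320 × 27.6) = 1342 N·s/m, so ζ = c/c_c = 465/1342 = 0.3464.
ω_d = ω_n√(1 − ζ²) = 24.32 × √(1 − 0.120) = 22.81 rad/s.

22.8 rad/s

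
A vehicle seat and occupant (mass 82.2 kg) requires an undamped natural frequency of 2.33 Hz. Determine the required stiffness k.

17600 N/m

ω_n = 2πf_n = 2π × 2.33 = 14.64 rad/s.
k = m·ω_n² = 82.2 × 14.64² = 82.2 × 214.3 = 17620 N/m.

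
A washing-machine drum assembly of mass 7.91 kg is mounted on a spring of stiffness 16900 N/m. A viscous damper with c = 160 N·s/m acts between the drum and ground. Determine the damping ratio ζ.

0.219

ω_n = √(k/m) = √(16900/7.91) = 46.22 rad/s.
Critical damping c_c = 2√(k·m) = 2√(16900 × 7.91) = 731.2 N·s/m, so ζ = c/c_c = 160/731.2 = 0.2188.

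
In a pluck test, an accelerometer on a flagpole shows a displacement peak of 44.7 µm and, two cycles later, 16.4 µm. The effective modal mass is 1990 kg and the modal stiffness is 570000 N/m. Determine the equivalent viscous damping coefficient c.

5360 N·s/m

Logarithmic decrement δ = (1/n)·ln(x₀/x_n) = (1/2)·ln(44.7/16.4) = (1/2)·ln(2.726) = 0.5013.
ζ = δ/√(4π² + δ²) = 0.5013/√(39.48 + 0.251) = 0.5013/6.303 = 0.07954.
c = ζ · 2√(km) = 0.07954 × 2√(570000 × 1990) = 0.07954 × 67360 = 5358 N·s/m.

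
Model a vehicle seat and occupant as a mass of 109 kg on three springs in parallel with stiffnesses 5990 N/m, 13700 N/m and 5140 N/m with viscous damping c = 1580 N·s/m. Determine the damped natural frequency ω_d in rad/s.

13.2 rad/s

Parallel springs add: k_eq = 5990 + 13700 + 5140 = 24830 N/m.
ω_n = √(k_eq/m) = √(24830/109) = 15.09 rad/s.
Critical damping c_c = 2√(k_eq·m) = 2√(24830 × 109) = 3290 N·s/m, so ζ = c/c_c = 1580/3290 = 0.4802.
ω_d = ω_n√(1 − ζ²) = 15.09 × √(1 − 0.231) = 13.24 rad/s.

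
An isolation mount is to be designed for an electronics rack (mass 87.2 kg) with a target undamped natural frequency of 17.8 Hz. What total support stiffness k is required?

ω_n = 2πf_n = 2π × 17.8 = 111.8 rad/s.
k = m·ω_n² = 87.2 × 111.8² = 87.2 × 12510 = 1091000 N/m.

1090000 N/m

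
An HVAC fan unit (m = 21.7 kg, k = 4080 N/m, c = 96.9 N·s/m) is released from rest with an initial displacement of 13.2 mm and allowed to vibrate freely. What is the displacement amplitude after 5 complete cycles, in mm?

0.0739 mm

ζ = c/(2√(km)) = 96.9/(2√(4080 × 21.7)) = 96.9/595.1 = 0.1628.
Logarithmic decrement δ = 2πζ/√(1 − ζ²) = 2π × 0.1628/√(1 − 0.0265) = 1.037.
After n cycles, x_n/x₀ = e^(−nδ), so x_5 = 13.2 × e^(−5 × 1.037) = 13.2 × 0.005602 = 0.07395 mm.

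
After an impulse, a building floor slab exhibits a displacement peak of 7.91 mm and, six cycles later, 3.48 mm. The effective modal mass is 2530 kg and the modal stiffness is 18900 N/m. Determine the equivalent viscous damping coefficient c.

301 N·s/m

Logarithmic decrement δ = (1/n)·ln(x₀/x_n) = (1/6)·ln(7.91/3.48) = (1/6)·ln(2.273) = 0.1368.
ζ = δ/√(4π² + δ²) = 0.1368/√(39.48 + 0.0187) = 0.1368/6.285 = 0.02178.
c = ζ · 2√(km) = 0.02178 × 2√(18900 × 2530) = 0.02178 × 13830 = 301.1 N·s/m.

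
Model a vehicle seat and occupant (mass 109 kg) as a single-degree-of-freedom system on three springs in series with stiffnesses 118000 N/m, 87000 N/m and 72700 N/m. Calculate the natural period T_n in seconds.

0.381 s

Series springs: 1/k_eq = 1/118000 + 1/87000 + 1/72700 = 3.372×10^-5, so k_eq = 29650 N/m.
ω_n = √(k_eq/m) = √(29650/109) = √272.0 = 16.49 rad/s.
T_n = 2π/ω_n = 6.283/16.49 = 0.3809 s.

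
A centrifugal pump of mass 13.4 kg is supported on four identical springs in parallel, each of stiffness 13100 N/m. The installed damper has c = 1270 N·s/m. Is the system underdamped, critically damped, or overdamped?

underdamped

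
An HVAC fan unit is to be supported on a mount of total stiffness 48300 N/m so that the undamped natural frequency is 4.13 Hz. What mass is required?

71.7 kg

ω_n = 2πf_n = 2π × 4.13 = 25.95 rad/s.
m = k/ω_n² = 48300/25.95² = 48300/673.4 = 71.73 kg.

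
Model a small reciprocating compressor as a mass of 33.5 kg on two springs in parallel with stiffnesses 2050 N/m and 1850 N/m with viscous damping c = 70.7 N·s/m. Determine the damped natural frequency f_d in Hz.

Parallel springs add: k_eq = 2050 + 1850 = 3900 N/m.
ω_n = √(k_eq/m) = √(3900/33.5) = 10.79 rad/s.
Critical damping c_c = 2√(k_eq·m) = 2√(3900 × 33.5) = 722.9 N·s/m, so ζ = c/c_c = 70.7/722.9 = 0.09780.
ω_d = ω_n√(1 − ζ²) = 10.79 × √(1 − 0.00956) = 10.74 rad/s.
f_d = ω_d/(2π) = 1.709 Hz.

1.71 Hz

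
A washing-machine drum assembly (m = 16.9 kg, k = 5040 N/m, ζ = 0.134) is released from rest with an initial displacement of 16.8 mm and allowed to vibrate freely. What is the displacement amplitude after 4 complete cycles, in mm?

0.562 mm

Logarithmic decrement δ = 2πζ/√(1 − ζ²) = 2π × 0.1340/√(1 − 0.0180) = 0.8496.
After n cycles, x_n/x₀ = e^(−nδ), so x_4 = 16.8 × e^(−4 × 0.8496) = 16.8 × 0.03343 = 0.5615 mm.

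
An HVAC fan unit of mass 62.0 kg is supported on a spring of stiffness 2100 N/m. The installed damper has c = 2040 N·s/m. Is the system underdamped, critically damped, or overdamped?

c_c = 2√(k·m) = 721.7 N·s/m; ζ = c/c_c = 2040/721.7 = 2.83.
Since ζ > 1 the system is overdamped.

overdamped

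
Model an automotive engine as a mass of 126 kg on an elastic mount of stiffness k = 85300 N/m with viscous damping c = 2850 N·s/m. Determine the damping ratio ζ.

ω_n = √(k/m) = √(85300/126) = 26.02 rad/s.
Critical damping c_c = 2√(k·m) = 2√(85300 × 126) = 6557 N·s/m, so ζ = c/c_c = 2850/6557 = 0.4347.

0.435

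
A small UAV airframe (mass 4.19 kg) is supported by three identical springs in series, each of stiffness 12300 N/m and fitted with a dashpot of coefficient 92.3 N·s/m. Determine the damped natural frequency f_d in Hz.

Series springs: 1/k_eq = 3/12300, so k_eq = 12300/3 = 4100 N/m.
ω_n = √(k_eq/m) = √(4100/4.19) = 31.28 rad/s.
Critical damping c_c = 2√(k_eq·m) = 2√(4100 × 4.19) = 262.1 N·s/m, so ζ = c/c_c = 92.3/262.1 = 0.3521.
ω_d = ω_n√(1 − ζ²) = 31.28 × √(1 − 0.124) = 29.28 rad/s.
f_d = ω_d/(2π) = 4.660 Hz.

4.66 Hz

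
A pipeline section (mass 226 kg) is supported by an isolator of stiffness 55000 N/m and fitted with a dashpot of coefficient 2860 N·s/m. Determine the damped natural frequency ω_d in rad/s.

ω_n = √(k/m) = √(55000/226) = 15.60 rad/s.
Critical damping c_c = 2√(k·m) = 2√(55000 × 226) = 7051 N·s/m, so ζ = c/c_c = 2860/7051 = 0.4056.
ω_d = ω_n√(1 − ζ²) = 15.60 × √(1 − 0.165) = 14.26 rad/s.

14.3 rad/s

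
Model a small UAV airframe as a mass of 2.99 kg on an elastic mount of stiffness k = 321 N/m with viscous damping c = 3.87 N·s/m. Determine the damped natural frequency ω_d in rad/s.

10.3 rad/s

ω_n = √(k/m) = √(321.0/2.99) = 10.36 rad/s.
Critical damping c_c = 2√(k·m) = 2√(321.0 × 2.99) = 61.96 N·s/m, so ζ = c/c_c = 3.87/61.96 = 0.06246.
ω_d = ω_n√(1 − ζ²) = 10.36 × √(1 − 0.00390) = 10.34 rad/s.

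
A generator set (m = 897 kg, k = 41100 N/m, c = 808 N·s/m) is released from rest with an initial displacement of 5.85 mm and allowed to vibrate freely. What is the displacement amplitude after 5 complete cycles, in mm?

ζ = c/(2√(km)) = 808/(2√(41100 × 897)) = 808/12140 = 0.06654.
Logarithmic decrement δ = 2πζ/√(1 − ζ²) = 2π × 0.06654/√(1 − 0.00443) = 0.4190.
After n cycles, x_n/x₀ = e^(−nδ), so x_5 = 5.85 × e^(−5 × 0.4190) = 5.85 × 0.1231 = 0.7200 mm.

0.720 mm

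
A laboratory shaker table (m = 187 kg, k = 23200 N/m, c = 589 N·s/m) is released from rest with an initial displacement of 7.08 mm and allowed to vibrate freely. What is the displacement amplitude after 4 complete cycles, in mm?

ζ = c/(2√(km)) = 589/(2√(23200 × 187)) = 589/4166 = 0.1414.
Logarithmic decrement δ = 2πζ/√(1 − ζ²) = 2π × 0.1414/√(1 − 0.0200) = 0.8974.
After n cycles, x_n/x₀ = e^(−nδ), so x_4 = 7.08 × e^(−4 × 0.8974) = 7.08 × 0.02761 = 0.1955 mm.

0.195 mm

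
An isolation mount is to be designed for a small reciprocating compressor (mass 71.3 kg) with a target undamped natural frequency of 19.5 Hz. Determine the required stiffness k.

ω_n = 2πf_n = 2π × 19.5 = 122.5 rad/s.
k = m·ω_n² = 71.3 × 122.5² = 71.3 × 15010 = 1070000 N/m.

1070000 N/m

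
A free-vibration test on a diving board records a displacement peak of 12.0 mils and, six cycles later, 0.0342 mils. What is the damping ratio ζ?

Logarithmic decrement δ = (1/n)·ln(x₀/x_n) = (1/6)·ln(12.0/0.0342) = (1/6)·ln(350.9) = 0.9767.
ζ = δ/√(4π² + δ²) = 0.9767/√(39.48 + 0.954) = 0.9767/6.359 = 0.1536.

0.154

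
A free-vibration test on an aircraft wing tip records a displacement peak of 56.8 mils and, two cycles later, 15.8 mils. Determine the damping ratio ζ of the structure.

Logarithmic decrement δ = (1/n)·ln(x₀/x_n) = (1/2)·ln(56.8/15.8) = (1/2)·ln(3.595) = 0.6398.
ζ = δ/√(4π² + δ²) = 0.6398/√(39.48 + 0.409) = 0.6398/6.316 = 0.1013.

0.101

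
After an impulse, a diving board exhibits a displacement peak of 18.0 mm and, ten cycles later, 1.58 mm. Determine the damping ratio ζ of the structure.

Logarithmic decrement δ = (1/n)·ln(x₀/x_n) = (1/10)·ln(18.0/1.58) = (1/10)·ln(11.39) = 0.2433.
ζ = δ/√(4π² + δ²) = 0.2433/√(39.48 + 0.0592) = 0.2433/6.288 = 0.03869.

0.0387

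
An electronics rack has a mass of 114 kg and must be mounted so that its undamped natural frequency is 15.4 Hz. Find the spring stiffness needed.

1070000 N/m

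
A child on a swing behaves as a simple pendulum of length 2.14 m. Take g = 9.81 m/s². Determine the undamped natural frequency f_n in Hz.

0.341 Hz

For a simple pendulum ω_n = √(g/L) = √(9.81/2.14) = √4.584 = 2.141 rad/s.
f_n = ω_n/(2π) = 2.141/6.283 = 0.3408 Hz.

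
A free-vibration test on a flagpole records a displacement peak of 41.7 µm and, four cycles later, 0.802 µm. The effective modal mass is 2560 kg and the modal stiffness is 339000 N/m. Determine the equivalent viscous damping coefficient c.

Logarithmic decrement δ = (1/n)·ln(x₀/x_n) = (1/4)·ln(41.7/0.802) = (1/4)·ln(52.00) = 0.9878.
ζ = δ/√(4π² + δ²) = 0.9878/√(39.48 + 0.976) = 0.9878/6.360 = 0.1553.
c = ζ · 2√(km) = 0.1553 × 2√(339000 × 2560) = 0.1553 × 58920 = 9150 N·s/m.

9150 N·s/m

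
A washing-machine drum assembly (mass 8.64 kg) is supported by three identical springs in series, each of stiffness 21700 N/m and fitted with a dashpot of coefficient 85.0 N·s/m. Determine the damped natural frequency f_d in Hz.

4.54 Hz

Series springs: 1/k_eq = 3/21700, so k_eq = 21700/3 = 7233 N/m.
ω_n = √(k_eq/m) = √(7233/8.64) = 28.93 rad/s.
Critical damping c_c = 2√(k_eq·m) = 2√(7233 × 8.64) = 500.0 N·s/m, so ζ = c/c_c = 85.0/500.0 = 0.1700.
ω_d = ω_n√(1 − ζ²) = 28.93 × √(1 − 0.0289) = 28.51 rad/s.
f_d = ω_d/(2π) = 4.538 Hz.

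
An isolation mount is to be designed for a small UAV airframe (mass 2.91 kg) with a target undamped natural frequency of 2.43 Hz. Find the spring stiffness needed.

678 N/m

ω_n = 2πf_n = 2π × 2.43 = 15.27 rad/s.
k = m·ω_n² = 2.91 × 15.27² = 2.91 × 233.1 = 678.4 N/m.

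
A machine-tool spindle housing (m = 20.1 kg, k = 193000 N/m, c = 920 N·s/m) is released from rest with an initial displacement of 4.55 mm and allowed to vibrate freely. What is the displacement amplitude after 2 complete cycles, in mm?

ζ = c/(2√(km)) = 920/(2√(193000 × 20.1)) = 920/3939 = 0.2336.
Logarithmic decrement δ = 2πζ/√(1 − ζ²) = 2π × 0.2336/√(1 − 0.0545) = 1.509.
After n cycles, x_n/x₀ = e^(−nδ), so x_2 = 4.55 × e^(−2 × 1.509) = 4.55 × 0.04888 = 0.2224 mm.

0.222 mm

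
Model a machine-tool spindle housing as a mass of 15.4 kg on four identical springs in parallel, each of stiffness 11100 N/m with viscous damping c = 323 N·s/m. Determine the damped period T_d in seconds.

Parallel springs add: k_eq = 4 × 11100 = 44400 N/m.
ω_n = √(k_eq/m) = √(44400/15.4) = 53.69 rad/s.
Critical damping c_c = 2√(k_eq·m) = 2√(44400 × 15.4) = 1654 N·s/m, so ζ = c/c_c = 323/1654 = 0.1953.
ω_d = ω_n√(1 − ζ²) = 53.69 × √(1 − 0.0381) = 52.66 rad/s.
T_d = 2π/ω_d = 0.1193 s.

0.119 s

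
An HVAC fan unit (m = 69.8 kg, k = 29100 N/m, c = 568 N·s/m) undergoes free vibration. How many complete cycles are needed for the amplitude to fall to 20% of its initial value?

2 cycles

ζ = c/(2√(km)) = 568/(2√(29100 × 69.8)) = 568/2850 = 0.1993.
Logarithmic decrement δ = 2πζ/√(1 − ζ²) = 2π × 0.1993/√(1 − 0.0397) = 1.278.
x_n/x₀ = e^(−nδ) ≤ 0.2; take ln: n ≥ ln(1/0.2)/δ = 1.609/1.278 = 1.260.
So 2 complete cycles are required.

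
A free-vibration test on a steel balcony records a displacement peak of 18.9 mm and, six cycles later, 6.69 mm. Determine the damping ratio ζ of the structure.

0.0275

Logarithmic decrement δ = (1/n)·ln(x₀/x_n) = (1/6)·ln(18.9/6.69) = (1/6)·ln(2.825) = 0.1731.
ζ = δ/√(4π² + δ²) = 0.1731/√(39.48 + 0.0300) = 0.1731/6.286 = 0.02754.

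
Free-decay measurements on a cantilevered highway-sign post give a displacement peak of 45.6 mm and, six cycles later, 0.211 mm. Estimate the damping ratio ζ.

0.141

Logarithmic decrement δ = (1/n)·ln(x₀/x_n) = (1/6)·ln(45.6/0.211) = (1/6)·ln(216.1) = 0.8960.
ζ = δ/√(4π² + δ²) = 0.8960/√(39.48 + 0.803) = 0.8960/6.347 = 0.1412.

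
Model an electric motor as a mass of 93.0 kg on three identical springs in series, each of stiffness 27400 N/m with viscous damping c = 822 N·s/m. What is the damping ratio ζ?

0.446

Series springs: 1/k_eq = 3/27400, so k_eq = 27400/3 = 9133 N/m.
ω_n = √(k_eq/m) = √(9133/93.0) = 9.910 rad/s.
Critical damping c_c = 2√(k_eq·m) = 2√(9133 × 93.0) = 1843 N·s/m, so ζ = c/c_c = 822/1843 = 0.4459.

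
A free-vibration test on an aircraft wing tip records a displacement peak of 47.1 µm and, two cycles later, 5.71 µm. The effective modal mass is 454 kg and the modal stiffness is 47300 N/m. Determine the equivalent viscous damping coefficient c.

1530 N·s/m

Logarithmic decrement δ = (1/n)·ln(x₀/x_n) = (1/2)·ln(47.1/5.71) = (1/2)·ln(8.249) = 1.055.
ζ = δ/√(4π² + δ²) = 1.055/√(39.48 + 1.11) = 1.055/6.371 = 0.1656.
c = ζ · 2√(km) = 0.1656 × 2√(47300 × 454) = 0.1656 × 9268 = 1535 N·s/m.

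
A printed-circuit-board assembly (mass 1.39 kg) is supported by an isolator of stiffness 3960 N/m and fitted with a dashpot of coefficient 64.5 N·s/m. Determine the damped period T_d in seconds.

ω_n = √(k/m) = √(3960/1.39) = 53.38 rad/s.
Critical damping c_c = 2√(k·m) = 2√(3960 × 1.39) = 148.4 N·s/m, so ζ = c/c_c = 64.5/148.4 = 0.4347.
ω_d = ω_n√(1 − ζ²) = 53.38 × √(1 − 0.189) = 48.07 rad/s.
T_d = 2π/ω_d = 0.1307 s.

0.131 s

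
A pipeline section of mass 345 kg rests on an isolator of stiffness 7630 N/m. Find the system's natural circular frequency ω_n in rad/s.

4.70 rad/s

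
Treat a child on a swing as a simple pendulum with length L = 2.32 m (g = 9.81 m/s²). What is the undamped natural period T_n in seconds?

3.06 s

For a simple pendulum ω_n = √(g/L) = √(9.81/2.32) = √4.228 = 2.056 rad/s.
T_n = 2π/ω_n = 6.283/2.056 = 3.056 s.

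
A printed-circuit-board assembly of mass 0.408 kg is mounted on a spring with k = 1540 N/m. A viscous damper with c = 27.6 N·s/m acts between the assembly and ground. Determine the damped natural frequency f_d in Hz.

ω_n = √(k/m) = √(1540/0.408) = 61.44 rad/s.
Critical damping c_c = 2√(k·m) = 2√(1540 × 0.408) = 50.13 N·s/m, so ζ = c/c_c = 27.6/50.13 = 0.5505.
ω_d = ω_n√(1 − ζ²) = 61.44 × √(1 − 0.303) = 51.29 rad/s.
f_d = ω_d/(2π) = 8.163 Hz.

8.16 Hz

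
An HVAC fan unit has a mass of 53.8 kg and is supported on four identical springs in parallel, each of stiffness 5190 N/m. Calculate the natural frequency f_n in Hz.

3.13 Hz

Parallel springs add: k_eq = 4 × 5190 = 20760 N/m.
ω_n = √(k_eq/m) = √(20760/53.8) = √385.9 = 19.64 rad/s.
f_n = ω_n/(2π) = 19.64/6.283 = 3.126 Hz.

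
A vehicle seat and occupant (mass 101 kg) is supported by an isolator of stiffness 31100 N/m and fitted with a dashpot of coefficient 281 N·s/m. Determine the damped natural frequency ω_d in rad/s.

ω_n = √(k/m) = √(31100/101) = 17.55 rad/s.
Critical damping c_c = 2√(k·m) = 2√(31100 × 101) = 3545 N·s/m, so ζ = c/c_c = 281/3545 = 0.07927.
ω_d = ω_n√(1 − ζ²) = 17.55 × √(1 − 0.00628) = 17.49 rad/s.

17.5 rad/s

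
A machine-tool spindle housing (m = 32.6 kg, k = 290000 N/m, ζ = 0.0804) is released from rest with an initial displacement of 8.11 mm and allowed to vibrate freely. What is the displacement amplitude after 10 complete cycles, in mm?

0.0510 mm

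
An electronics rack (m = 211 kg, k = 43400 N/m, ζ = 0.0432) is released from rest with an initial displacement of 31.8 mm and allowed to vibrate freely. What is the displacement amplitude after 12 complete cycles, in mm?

Logarithmic decrement δ = 2πζ/√(1 − ζ²) = 2π × 0.04320/√(1 − 0.00187) = 0.2717.
After n cycles, x_n/x₀ = e^(−nδ), so x_12 = 31.8 × e^(−12 × 0.2717) = 31.8 × 0.03838 = 1.220 mm.

1.22 mm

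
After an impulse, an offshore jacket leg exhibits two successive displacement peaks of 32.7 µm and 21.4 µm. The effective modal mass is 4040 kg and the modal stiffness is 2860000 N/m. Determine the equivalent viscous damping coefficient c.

Logarithmic decrement δ = (1/n)·ln(x₀/x_n) = (1/1)·ln(32.7/21.4) = (1/1)·ln(1.528) = 0.4240.
ζ = δ/√(4π² + δ²) = 0.4240/√(39.48 + 0.180) = 0.4240/6.297 = 0.06733.
c = ζ · 2√(km) = 0.06733 × 2√(2860000 × 4040) = 0.06733 × 215000 = 14470 N·s/m.

14500 N·s/m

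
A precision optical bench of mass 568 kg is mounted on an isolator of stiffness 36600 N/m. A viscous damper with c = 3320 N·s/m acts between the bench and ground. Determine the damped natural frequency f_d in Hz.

1.19 Hz

ω_n = √(k/m) = √(36600/568) = 8.027 rad/s.
Critical damping c_c = 2√(k·m) = 2√(36600 × 568) = 9119 N·s/m, so ζ = c/c_c = 3320/9119 = 0.3641.
ω_d = ω_n√(1 − ζ²) = 8.027 × √(1 − 0.133) = 7.476 rad/s.
f_d = ω_d/(2π) = 1.190 Hz.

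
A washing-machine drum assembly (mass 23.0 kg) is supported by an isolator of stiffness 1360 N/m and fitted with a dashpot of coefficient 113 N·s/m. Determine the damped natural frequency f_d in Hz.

ω_n = √(k/m) = √(1360/23.0) = 7.690 rad/s.
Critical damping c_c = 2√(k·m) = 2√(1360 × 23.0) = 353.7 N·s/m, so ζ = c/c_c = 113/353.7 = 0.3195.
ω_d = ω_n√(1 − ζ²) = 7.690 × √(1 − 0.102) = 7.287 rad/s.
f_d = ω_d/(2π) = 1.160 Hz.

1.16 Hz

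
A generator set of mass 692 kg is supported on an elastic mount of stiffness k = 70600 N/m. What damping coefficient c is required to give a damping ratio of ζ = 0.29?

4050 N·s/m

c_c = 2√(k·m) = 2√(70600 × 692) = 13980 N·s/m.
c = ζ·c_c = 0.29 × 13980 = 4054 N·s/m.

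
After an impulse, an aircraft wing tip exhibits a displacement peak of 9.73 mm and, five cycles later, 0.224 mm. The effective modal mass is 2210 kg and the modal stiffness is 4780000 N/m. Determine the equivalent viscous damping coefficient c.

Logarithmic decrement δ = (1/n)·ln(x₀/x_n) = (1/5)·ln(9.73/0.224) = (1/5)·ln(43.44) = 0.7543.
ζ = δ/√(4π² + δ²) = 0.7543/√(39.48 + 0.569) = 0.7543/6.328 = 0.1192.
c = ζ · 2√(km) = 0.1192 × 2√(4780000 × 2210) = 0.1192 × 205600 = 24500 N·s/m.

24500 N·s/m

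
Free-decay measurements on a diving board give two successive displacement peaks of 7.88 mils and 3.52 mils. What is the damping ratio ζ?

0.127

Logarithmic decrement δ = (1/n)·ln(x₀/x_n) = (1/1)·ln(7.88/3.52) = (1/1)·ln(2.239) = 0.8059.
ζ = δ/√(4π² + δ²) = 0.8059/√(39.48 + 0.649) = 0.8059/6.335 = 0.1272.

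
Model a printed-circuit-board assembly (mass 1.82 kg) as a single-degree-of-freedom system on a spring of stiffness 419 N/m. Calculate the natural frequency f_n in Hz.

2.41 Hz

ω_n = √(k/m) = √(419.0/1.82) = √230.2 = 15.17 rad/s.
f_n = ω_n/(2π) = 15.17/6.283 = 2.415 Hz.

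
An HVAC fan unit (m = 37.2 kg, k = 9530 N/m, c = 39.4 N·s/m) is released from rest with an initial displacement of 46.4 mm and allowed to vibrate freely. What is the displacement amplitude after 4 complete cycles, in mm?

ζ = c/(2√(km)) = 39.4/(2√(9530 × 37.2)) = 39.4/1191 = 0.03309.
Logarithmic decrement δ = 2πζ/√(1 − ζ²) = 2π × 0.03309/√(1 − 0.00109) = 0.2080.
After n cycles, x_n/x₀ = e^(−nδ), so x_4 = 46.4 × e^(−4 × 0.2080) = 46.4 × 0.4352 = 20.19 mm.

20.2 mm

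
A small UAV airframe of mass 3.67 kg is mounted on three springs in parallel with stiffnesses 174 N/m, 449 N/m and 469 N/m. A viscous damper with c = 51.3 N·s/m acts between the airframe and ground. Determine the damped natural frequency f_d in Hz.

2.51 Hz

Parallel springs add: k_eq = 174 + 449 + 469 = 1092 N/m.
ω_n = √(k_eq/m) = √(1092/3.67) = 17.25 rad/s.
Critical damping c_c = 2√(k_eq·m) = 2√(1092 × 3.67) = 126.6 N·s/m, so ζ = c/c_c = 51.3/126.6 = 0.4052.
ω_d = ω_n√(1 − ζ²) = 17.25 × √(1 − 0.164) = 15.77 rad/s.
f_d = ω_d/(2π) = 2.510 Hz.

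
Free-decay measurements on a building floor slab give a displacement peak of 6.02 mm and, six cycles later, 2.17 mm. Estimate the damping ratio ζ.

0.0271

Logarithmic decrement δ = (1/n)·ln(x₀/x_n) = (1/6)·ln(6.02/2.17) = (1/6)·ln(2.774) = 0.1701.
ζ = δ/√(4π² + δ²) = 0.1701/√(39.48 + 0.0289) = 0.1701/6.285 = 0.02706.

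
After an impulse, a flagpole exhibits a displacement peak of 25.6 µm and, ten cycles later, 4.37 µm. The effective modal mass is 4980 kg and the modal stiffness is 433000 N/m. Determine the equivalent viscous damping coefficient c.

2610 N·s/m

Logarithmic decrement δ = (1/n)·ln(x₀/x_n) = (1/10)·ln(25.6/4.37) = (1/10)·ln(5.858) = 0.1768.
ζ = δ/√(4π² + δ²) = 0.1768/√(39.48 + 0.0313) = 0.1768/6.286 = 0.02812.
c = ζ · 2√(km) = 0.02812 × 2√(433000 × 4980) = 0.02812 × 92870 = 2612 N·s/m.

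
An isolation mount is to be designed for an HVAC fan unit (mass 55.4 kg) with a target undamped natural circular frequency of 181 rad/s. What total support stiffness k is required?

k = m·ω_n² = 55.4 × 181.0² = 55.4 × 32760 = 1815000 N/m.

1810000 N/m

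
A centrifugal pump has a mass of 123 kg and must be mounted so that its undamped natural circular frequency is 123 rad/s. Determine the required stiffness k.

1860000 N/m

k = m·ω_n² = 123 × 123.0² = 123 × 15130 = 1861000 N/m.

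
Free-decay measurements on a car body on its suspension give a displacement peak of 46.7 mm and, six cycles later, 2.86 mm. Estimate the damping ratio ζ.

Logarithmic decrement δ = (1/n)·ln(x₀/x_n) = (1/6)·ln(46.7/2.86) = (1/6)·ln(16.33) = 0.4655.
ζ = δ/√(4π² + δ²) = 0.4655/√(39.48 + 0.217) = 0.4655/6.300 = 0.07388.

0.0739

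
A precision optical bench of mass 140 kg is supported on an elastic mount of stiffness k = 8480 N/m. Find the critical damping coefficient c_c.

2180 N·s/m

c_c = 2√(k·m) = 2√(8480 × 140) = 2 × 1090 = 2179 N·s/m.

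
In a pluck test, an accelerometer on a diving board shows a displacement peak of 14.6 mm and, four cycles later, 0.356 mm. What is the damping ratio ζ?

Logarithmic decrement δ = (1/n)·ln(x₀/x_n) = (1/4)·ln(14.6/0.356) = (1/4)·ln(41.01) = 0.9285.
ζ = δ/√(4π² + δ²) = 0.9285/√(39.48 + 0.862) = 0.9285/6.351 = 0.1462.

0.146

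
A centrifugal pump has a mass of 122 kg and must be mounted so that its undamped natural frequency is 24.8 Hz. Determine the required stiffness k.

ω_n = 2πf_n = 2π × 24.8 = 155.8 rad/s.
k = m·ω_n² = 122 × 155.8² = 122 × 24280 = 2962000 N/m.

2960000 N/m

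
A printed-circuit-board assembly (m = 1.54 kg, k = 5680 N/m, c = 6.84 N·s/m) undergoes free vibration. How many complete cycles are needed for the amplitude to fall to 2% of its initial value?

ζ = c/(2√(km)) = 6.84/(2√(5680 × 1.54)) = 6.84/187.1 = 0.03657.
Logarithmic decrement δ = 2πζ/√(1 − ζ²) = 2π × 0.03657/√(1 − 0.00134) = 0.2299.
x_n/x₀ = e^(−nδ) ≤ 0.02; take ln: n ≥ ln(1/0.02)/δ = 3.912/0.2299 = 17.02.
So 18 complete cycles are required.

18 cycles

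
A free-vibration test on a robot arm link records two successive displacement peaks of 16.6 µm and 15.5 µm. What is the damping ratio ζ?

0.0109

Logarithmic decrement δ = (1/n)·ln(x₀/x_n) = (1/1)·ln(16.6/15.5) = (1/1)·ln(1.071) = 0.06856.
ζ = δ/√(4π² + δ²) = 0.06856/√(39.48 + 0.00470) = 0.06856/6.284 = 0.01091.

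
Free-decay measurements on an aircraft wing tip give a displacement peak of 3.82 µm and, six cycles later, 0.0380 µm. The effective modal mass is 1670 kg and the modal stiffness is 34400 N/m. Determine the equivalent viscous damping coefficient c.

1840 N·s/m

Logarithmic decrement δ = (1/n)·ln(x₀/x_n) = (1/6)·ln(3.82/0.0380) = (1/6)·ln(100.5) = 0.7684.
ζ = δ/√(4π² + δ²) = 0.7684/√(39.48 + 0.590) = 0.7684/6.330 = 0.1214.
c = ζ · 2√(km) = 0.1214 × 2√(34400 × 1670) = 0.1214 × 15160 = 1840 N·s/m.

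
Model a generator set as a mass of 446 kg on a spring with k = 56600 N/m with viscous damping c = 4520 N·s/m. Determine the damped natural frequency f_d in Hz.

ω_n = √(k/m) = √(56600/446) = 11.27 rad/s.
Critical damping c_c = 2√(k·m) = 2√(56600 × 446) = 10050 N·s/m, so ζ = c/c_c = 4520/10050 = 0.4498.
ω_d = ω_n√(1 − ζ²) = 11.27 × √(1 − 0.202) = 10.06 rad/s.
f_d = ω_d/(2π) = 1.601 Hz.

1.60 Hz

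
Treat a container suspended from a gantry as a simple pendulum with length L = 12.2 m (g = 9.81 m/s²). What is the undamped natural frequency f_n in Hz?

0.143 Hz

For a simple pendulum ω_n = √(g/L) = √(9.81/12.2) = √0.8041 = 0.8967 rad/s.
f_n = ω_n/(2π) = 0.8967/6.283 = 0.1427 Hz.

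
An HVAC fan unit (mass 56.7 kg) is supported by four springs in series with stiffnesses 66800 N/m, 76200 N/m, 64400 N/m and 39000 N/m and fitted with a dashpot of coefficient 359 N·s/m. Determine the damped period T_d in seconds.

Series springs: 1/k_eq = 1/66800 + 1/76200 + 1/64400 + 1/39000 = 6.926×10^-5, so k_eq = 14440 N/m.
ω_n = √(k_eq/m) = √(14440/56.7) = 15.96 rad/s.
Critical damping c_c = 2√(k_eq·m) = 2√(14440 × 56.7) = 1810 N·s/m, so ζ = c/c_c = 359/1810 = 0.1984.
ω_d = ω_n√(1 − ζ²) = 15.96 × √(1 − 0.0394) = 15.64 rad/s.
T_d = 2π/ω_d = 0.4017 s.

0.402 s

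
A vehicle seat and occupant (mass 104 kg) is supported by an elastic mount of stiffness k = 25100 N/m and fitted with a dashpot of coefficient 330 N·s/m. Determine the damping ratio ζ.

ω_n = √(k/m) = √(25100/104) = 15.54 rad/s.
Critical damping c_c = 2√(k·m) = 2√(25100 × 104) = 3231 N·s/m, so ζ = c/c_c = 330/3231 = 0.1021.

0.102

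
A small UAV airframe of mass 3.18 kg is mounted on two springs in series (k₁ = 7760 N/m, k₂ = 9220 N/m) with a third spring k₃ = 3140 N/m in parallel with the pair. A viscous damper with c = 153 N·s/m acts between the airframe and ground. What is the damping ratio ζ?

Series pair: k_s = k₁k₂/(k₁+k₂) = (7760)(9220)/(7760 + 9220) = 4214 N/m. In parallel with k₃: k_eq = 4214 + 3140 = 7354 N/m.
ω_n = √(k_eq/m) = √(7354/3.18) = 48.09 rad/s.
Critical damping c_c = 2√(k_eq·m) = 2√(7354 × 3.18) = 305.8 N·s/m, so ζ = c/c_c = 153/305.8 = 0.5003.

0.500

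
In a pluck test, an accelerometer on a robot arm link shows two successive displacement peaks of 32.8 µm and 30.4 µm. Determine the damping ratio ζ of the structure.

0.0121

Logarithmic decrement δ = (1/n)·ln(x₀/x_n) = (1/1)·ln(32.8/30.4) = (1/1)·ln(1.079) = 0.07599.
ζ = δ/√(4π² + δ²) = 0.07599/√(39.48 + 0.00577) = 0.07599/6.284 = 0.01209.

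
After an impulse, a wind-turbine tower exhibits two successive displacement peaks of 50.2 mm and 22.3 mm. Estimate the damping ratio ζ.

Logarithmic decrement δ = (1/n)·ln(x₀/x_n) = (1/1)·ln(50.2/22.3) = (1/1)·ln(2.251) = 0.8114.
ζ = δ/√(4π² + δ²) = 0.8114/√(39.48 + 0.658) = 0.8114/6.335 = 0.1281.

0.128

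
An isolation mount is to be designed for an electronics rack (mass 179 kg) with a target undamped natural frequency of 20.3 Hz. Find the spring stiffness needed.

2910000 N/m

ω_n = 2πf_n = 2π × 20.3 = 127.5 rad/s.
k = m·ω_n² = 179 × 127.5² = 179 × 16270 = 2912000 N/m.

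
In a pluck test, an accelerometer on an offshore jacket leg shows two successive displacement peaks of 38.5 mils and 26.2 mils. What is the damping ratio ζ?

0.0611

Logarithmic decrement δ = (1/n)·ln(x₀/x_n) = (1/1)·ln(38.5/26.2) = (1/1)·ln(1.469) = 0.3849.
ζ = δ/√(4π² + δ²) = 0.3849/√(39.48 + 0.148) = 0.3849/6.295 = 0.06114.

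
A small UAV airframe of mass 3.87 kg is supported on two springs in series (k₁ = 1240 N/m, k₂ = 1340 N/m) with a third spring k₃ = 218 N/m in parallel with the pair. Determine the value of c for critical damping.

Series pair: k_s = k₁k₂/(k₁+k₂) = (1240)(1340)/(1240 + 1340) = 644.0 N/m. In parallel with k₃: k_eq = 644.0 + 218 = 862.0 N/m.
c_c = 2√(k_eq·m) = 2√(862.0 × 3.87) = 2 × 57.76 = 115.5 N·s/m.

116 N·s/m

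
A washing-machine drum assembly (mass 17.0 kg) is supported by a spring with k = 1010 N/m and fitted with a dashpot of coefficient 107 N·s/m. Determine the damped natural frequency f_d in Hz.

1.12 Hz

ω_n = √(k/m) = √(1010/17.0) = 7.708 rad/s.
Critical damping c_c = 2√(k·m) = 2√(1010 × 17.0) = 262.1 N·s/m, so ζ = c/c_c = 107/262.1 = 0.4083.
ω_d = ω_n√(1 − ζ²) = 7.708 × √(1 − 0.167) = 7.036 rad/s.
f_d = ω_d/(2π) = 1.120 Hz.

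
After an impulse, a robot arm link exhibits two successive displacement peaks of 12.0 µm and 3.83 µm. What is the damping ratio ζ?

0.179

Logarithmic decrement δ = (1/n)·ln(x₀/x_n) = (1/1)·ln(12.0/3.83) = (1/1)·ln(3.133) = 1.142.
ζ = δ/√(4π² + δ²) = 1.142/√(39.48 + 1.30) = 1.142/6.386 = 0.1788.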